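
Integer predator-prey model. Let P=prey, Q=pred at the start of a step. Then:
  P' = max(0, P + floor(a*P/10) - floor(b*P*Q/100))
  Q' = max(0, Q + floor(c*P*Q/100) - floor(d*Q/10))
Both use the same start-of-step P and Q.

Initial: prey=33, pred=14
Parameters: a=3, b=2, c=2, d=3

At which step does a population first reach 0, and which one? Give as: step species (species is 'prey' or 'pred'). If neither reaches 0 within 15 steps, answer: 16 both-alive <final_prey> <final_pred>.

Answer: 16 both-alive 2 3

Derivation:
Step 1: prey: 33+9-9=33; pred: 14+9-4=19
Step 2: prey: 33+9-12=30; pred: 19+12-5=26
Step 3: prey: 30+9-15=24; pred: 26+15-7=34
Step 4: prey: 24+7-16=15; pred: 34+16-10=40
Step 5: prey: 15+4-12=7; pred: 40+12-12=40
Step 6: prey: 7+2-5=4; pred: 40+5-12=33
Step 7: prey: 4+1-2=3; pred: 33+2-9=26
Step 8: prey: 3+0-1=2; pred: 26+1-7=20
Step 9: prey: 2+0-0=2; pred: 20+0-6=14
Step 10: prey: 2+0-0=2; pred: 14+0-4=10
Step 11: prey: 2+0-0=2; pred: 10+0-3=7
Step 12: prey: 2+0-0=2; pred: 7+0-2=5
Step 13: prey: 2+0-0=2; pred: 5+0-1=4
Step 14: prey: 2+0-0=2; pred: 4+0-1=3
Step 15: prey: 2+0-0=2; pred: 3+0-0=3
No extinction within 15 steps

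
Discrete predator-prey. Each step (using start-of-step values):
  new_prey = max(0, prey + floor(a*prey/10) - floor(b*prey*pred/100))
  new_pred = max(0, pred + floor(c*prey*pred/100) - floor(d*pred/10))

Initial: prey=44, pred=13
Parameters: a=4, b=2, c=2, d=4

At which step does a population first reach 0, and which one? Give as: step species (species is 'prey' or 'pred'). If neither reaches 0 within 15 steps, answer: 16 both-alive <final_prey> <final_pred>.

Step 1: prey: 44+17-11=50; pred: 13+11-5=19
Step 2: prey: 50+20-19=51; pred: 19+19-7=31
Step 3: prey: 51+20-31=40; pred: 31+31-12=50
Step 4: prey: 40+16-40=16; pred: 50+40-20=70
Step 5: prey: 16+6-22=0; pred: 70+22-28=64
First extinction: prey at step 5

Answer: 5 prey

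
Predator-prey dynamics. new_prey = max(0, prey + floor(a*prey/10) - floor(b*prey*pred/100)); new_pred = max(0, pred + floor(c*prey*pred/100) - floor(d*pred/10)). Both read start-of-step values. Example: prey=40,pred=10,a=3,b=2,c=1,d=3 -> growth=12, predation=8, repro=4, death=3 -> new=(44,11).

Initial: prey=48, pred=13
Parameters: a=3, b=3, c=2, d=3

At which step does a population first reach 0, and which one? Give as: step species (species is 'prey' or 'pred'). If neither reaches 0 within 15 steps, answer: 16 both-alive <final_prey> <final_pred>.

Step 1: prey: 48+14-18=44; pred: 13+12-3=22
Step 2: prey: 44+13-29=28; pred: 22+19-6=35
Step 3: prey: 28+8-29=7; pred: 35+19-10=44
Step 4: prey: 7+2-9=0; pred: 44+6-13=37
First extinction: prey at step 4

Answer: 4 prey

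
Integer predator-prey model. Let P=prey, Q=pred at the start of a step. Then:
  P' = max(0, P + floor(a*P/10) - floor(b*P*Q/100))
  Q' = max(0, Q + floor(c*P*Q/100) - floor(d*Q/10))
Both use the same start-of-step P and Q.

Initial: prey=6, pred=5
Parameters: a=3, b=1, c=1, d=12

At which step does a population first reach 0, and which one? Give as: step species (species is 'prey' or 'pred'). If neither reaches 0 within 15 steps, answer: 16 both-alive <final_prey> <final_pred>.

Step 1: prey: 6+1-0=7; pred: 5+0-6=0
First extinction: pred at step 1

Answer: 1 pred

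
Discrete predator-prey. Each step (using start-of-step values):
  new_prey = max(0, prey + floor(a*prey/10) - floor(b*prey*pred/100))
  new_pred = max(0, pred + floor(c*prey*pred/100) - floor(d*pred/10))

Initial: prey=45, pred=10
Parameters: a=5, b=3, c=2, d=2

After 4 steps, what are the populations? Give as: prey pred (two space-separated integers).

Step 1: prey: 45+22-13=54; pred: 10+9-2=17
Step 2: prey: 54+27-27=54; pred: 17+18-3=32
Step 3: prey: 54+27-51=30; pred: 32+34-6=60
Step 4: prey: 30+15-54=0; pred: 60+36-12=84

Answer: 0 84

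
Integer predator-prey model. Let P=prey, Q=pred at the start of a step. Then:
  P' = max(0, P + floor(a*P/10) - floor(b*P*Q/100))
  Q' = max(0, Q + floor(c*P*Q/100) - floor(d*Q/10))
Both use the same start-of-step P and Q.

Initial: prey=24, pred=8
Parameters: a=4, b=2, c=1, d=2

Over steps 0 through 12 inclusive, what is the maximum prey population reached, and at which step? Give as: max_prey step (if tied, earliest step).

Answer: 63 6

Derivation:
Step 1: prey: 24+9-3=30; pred: 8+1-1=8
Step 2: prey: 30+12-4=38; pred: 8+2-1=9
Step 3: prey: 38+15-6=47; pred: 9+3-1=11
Step 4: prey: 47+18-10=55; pred: 11+5-2=14
Step 5: prey: 55+22-15=62; pred: 14+7-2=19
Step 6: prey: 62+24-23=63; pred: 19+11-3=27
Step 7: prey: 63+25-34=54; pred: 27+17-5=39
Step 8: prey: 54+21-42=33; pred: 39+21-7=53
Step 9: prey: 33+13-34=12; pred: 53+17-10=60
Step 10: prey: 12+4-14=2; pred: 60+7-12=55
Step 11: prey: 2+0-2=0; pred: 55+1-11=45
Step 12: prey: 0+0-0=0; pred: 45+0-9=36
Max prey = 63 at step 6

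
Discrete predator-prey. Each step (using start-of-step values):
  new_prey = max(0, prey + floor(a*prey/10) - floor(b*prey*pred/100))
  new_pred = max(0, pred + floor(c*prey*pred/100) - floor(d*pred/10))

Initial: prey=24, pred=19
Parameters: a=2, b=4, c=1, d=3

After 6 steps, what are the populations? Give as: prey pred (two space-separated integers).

Step 1: prey: 24+4-18=10; pred: 19+4-5=18
Step 2: prey: 10+2-7=5; pred: 18+1-5=14
Step 3: prey: 5+1-2=4; pred: 14+0-4=10
Step 4: prey: 4+0-1=3; pred: 10+0-3=7
Step 5: prey: 3+0-0=3; pred: 7+0-2=5
Step 6: prey: 3+0-0=3; pred: 5+0-1=4

Answer: 3 4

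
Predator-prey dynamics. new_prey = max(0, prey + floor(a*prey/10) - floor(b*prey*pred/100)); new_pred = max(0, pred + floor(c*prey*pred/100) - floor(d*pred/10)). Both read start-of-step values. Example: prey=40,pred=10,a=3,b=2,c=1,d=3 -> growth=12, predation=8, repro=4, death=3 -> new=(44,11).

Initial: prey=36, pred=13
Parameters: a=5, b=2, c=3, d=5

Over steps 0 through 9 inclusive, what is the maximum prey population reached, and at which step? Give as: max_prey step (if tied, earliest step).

Step 1: prey: 36+18-9=45; pred: 13+14-6=21
Step 2: prey: 45+22-18=49; pred: 21+28-10=39
Step 3: prey: 49+24-38=35; pred: 39+57-19=77
Step 4: prey: 35+17-53=0; pred: 77+80-38=119
Step 5: prey: 0+0-0=0; pred: 119+0-59=60
Step 6: prey: 0+0-0=0; pred: 60+0-30=30
Step 7: prey: 0+0-0=0; pred: 30+0-15=15
Step 8: prey: 0+0-0=0; pred: 15+0-7=8
Step 9: prey: 0+0-0=0; pred: 8+0-4=4
Max prey = 49 at step 2

Answer: 49 2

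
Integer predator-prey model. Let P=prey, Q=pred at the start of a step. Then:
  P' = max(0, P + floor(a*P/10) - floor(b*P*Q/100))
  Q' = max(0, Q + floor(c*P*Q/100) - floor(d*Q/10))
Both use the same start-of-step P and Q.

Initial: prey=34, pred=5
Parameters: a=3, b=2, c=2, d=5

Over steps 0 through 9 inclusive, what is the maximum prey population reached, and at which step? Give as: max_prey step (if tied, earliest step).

Step 1: prey: 34+10-3=41; pred: 5+3-2=6
Step 2: prey: 41+12-4=49; pred: 6+4-3=7
Step 3: prey: 49+14-6=57; pred: 7+6-3=10
Step 4: prey: 57+17-11=63; pred: 10+11-5=16
Step 5: prey: 63+18-20=61; pred: 16+20-8=28
Step 6: prey: 61+18-34=45; pred: 28+34-14=48
Step 7: prey: 45+13-43=15; pred: 48+43-24=67
Step 8: prey: 15+4-20=0; pred: 67+20-33=54
Step 9: prey: 0+0-0=0; pred: 54+0-27=27
Max prey = 63 at step 4

Answer: 63 4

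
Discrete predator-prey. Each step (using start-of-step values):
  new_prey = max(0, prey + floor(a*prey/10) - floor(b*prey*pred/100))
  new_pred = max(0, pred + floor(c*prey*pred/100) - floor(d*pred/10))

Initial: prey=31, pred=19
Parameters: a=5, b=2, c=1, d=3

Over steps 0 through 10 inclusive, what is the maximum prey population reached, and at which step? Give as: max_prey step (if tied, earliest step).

Step 1: prey: 31+15-11=35; pred: 19+5-5=19
Step 2: prey: 35+17-13=39; pred: 19+6-5=20
Step 3: prey: 39+19-15=43; pred: 20+7-6=21
Step 4: prey: 43+21-18=46; pred: 21+9-6=24
Step 5: prey: 46+23-22=47; pred: 24+11-7=28
Step 6: prey: 47+23-26=44; pred: 28+13-8=33
Step 7: prey: 44+22-29=37; pred: 33+14-9=38
Step 8: prey: 37+18-28=27; pred: 38+14-11=41
Step 9: prey: 27+13-22=18; pred: 41+11-12=40
Step 10: prey: 18+9-14=13; pred: 40+7-12=35
Max prey = 47 at step 5

Answer: 47 5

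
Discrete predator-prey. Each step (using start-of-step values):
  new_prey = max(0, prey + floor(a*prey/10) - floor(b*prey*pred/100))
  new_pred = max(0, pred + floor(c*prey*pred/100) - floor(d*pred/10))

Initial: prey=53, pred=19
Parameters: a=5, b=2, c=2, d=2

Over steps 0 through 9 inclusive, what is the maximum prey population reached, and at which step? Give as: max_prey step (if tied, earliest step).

Step 1: prey: 53+26-20=59; pred: 19+20-3=36
Step 2: prey: 59+29-42=46; pred: 36+42-7=71
Step 3: prey: 46+23-65=4; pred: 71+65-14=122
Step 4: prey: 4+2-9=0; pred: 122+9-24=107
Step 5: prey: 0+0-0=0; pred: 107+0-21=86
Step 6: prey: 0+0-0=0; pred: 86+0-17=69
Step 7: prey: 0+0-0=0; pred: 69+0-13=56
Step 8: prey: 0+0-0=0; pred: 56+0-11=45
Step 9: prey: 0+0-0=0; pred: 45+0-9=36
Max prey = 59 at step 1

Answer: 59 1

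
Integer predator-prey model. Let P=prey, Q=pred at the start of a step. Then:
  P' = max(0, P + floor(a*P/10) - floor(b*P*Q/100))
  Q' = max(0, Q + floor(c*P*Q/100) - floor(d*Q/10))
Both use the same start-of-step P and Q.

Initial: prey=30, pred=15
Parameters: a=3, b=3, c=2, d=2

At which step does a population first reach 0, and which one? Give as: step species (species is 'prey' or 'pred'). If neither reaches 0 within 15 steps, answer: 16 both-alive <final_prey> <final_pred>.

Step 1: prey: 30+9-13=26; pred: 15+9-3=21
Step 2: prey: 26+7-16=17; pred: 21+10-4=27
Step 3: prey: 17+5-13=9; pred: 27+9-5=31
Step 4: prey: 9+2-8=3; pred: 31+5-6=30
Step 5: prey: 3+0-2=1; pred: 30+1-6=25
Step 6: prey: 1+0-0=1; pred: 25+0-5=20
Step 7: prey: 1+0-0=1; pred: 20+0-4=16
Step 8: prey: 1+0-0=1; pred: 16+0-3=13
Step 9: prey: 1+0-0=1; pred: 13+0-2=11
Step 10: prey: 1+0-0=1; pred: 11+0-2=9
Step 11: prey: 1+0-0=1; pred: 9+0-1=8
Step 12: prey: 1+0-0=1; pred: 8+0-1=7
Step 13: prey: 1+0-0=1; pred: 7+0-1=6
Step 14: prey: 1+0-0=1; pred: 6+0-1=5
Step 15: prey: 1+0-0=1; pred: 5+0-1=4
No extinction within 15 steps

Answer: 16 both-alive 1 4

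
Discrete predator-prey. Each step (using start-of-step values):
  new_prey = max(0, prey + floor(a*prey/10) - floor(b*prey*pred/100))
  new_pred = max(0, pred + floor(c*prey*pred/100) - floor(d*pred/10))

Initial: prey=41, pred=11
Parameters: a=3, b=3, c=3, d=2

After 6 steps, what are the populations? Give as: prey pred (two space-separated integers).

Answer: 0 36

Derivation:
Step 1: prey: 41+12-13=40; pred: 11+13-2=22
Step 2: prey: 40+12-26=26; pred: 22+26-4=44
Step 3: prey: 26+7-34=0; pred: 44+34-8=70
Step 4: prey: 0+0-0=0; pred: 70+0-14=56
Step 5: prey: 0+0-0=0; pred: 56+0-11=45
Step 6: prey: 0+0-0=0; pred: 45+0-9=36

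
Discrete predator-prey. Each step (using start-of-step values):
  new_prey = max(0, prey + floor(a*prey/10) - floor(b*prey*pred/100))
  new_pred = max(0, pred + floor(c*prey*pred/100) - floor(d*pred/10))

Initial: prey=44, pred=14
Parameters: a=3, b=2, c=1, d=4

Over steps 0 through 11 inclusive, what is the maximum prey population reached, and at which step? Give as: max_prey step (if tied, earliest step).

Answer: 45 1

Derivation:
Step 1: prey: 44+13-12=45; pred: 14+6-5=15
Step 2: prey: 45+13-13=45; pred: 15+6-6=15
Step 3: prey: 45+13-13=45; pred: 15+6-6=15
Step 4: prey: 45+13-13=45; pred: 15+6-6=15
Step 5: prey: 45+13-13=45; pred: 15+6-6=15
Step 6: prey: 45+13-13=45; pred: 15+6-6=15
Step 7: prey: 45+13-13=45; pred: 15+6-6=15
Step 8: prey: 45+13-13=45; pred: 15+6-6=15
Step 9: prey: 45+13-13=45; pred: 15+6-6=15
Step 10: prey: 45+13-13=45; pred: 15+6-6=15
Step 11: prey: 45+13-13=45; pred: 15+6-6=15
Max prey = 45 at step 1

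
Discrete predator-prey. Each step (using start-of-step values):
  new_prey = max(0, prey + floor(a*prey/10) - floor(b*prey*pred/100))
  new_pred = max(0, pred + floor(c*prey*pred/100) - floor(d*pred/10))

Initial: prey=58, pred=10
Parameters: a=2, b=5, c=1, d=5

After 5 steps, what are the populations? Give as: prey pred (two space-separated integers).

Step 1: prey: 58+11-29=40; pred: 10+5-5=10
Step 2: prey: 40+8-20=28; pred: 10+4-5=9
Step 3: prey: 28+5-12=21; pred: 9+2-4=7
Step 4: prey: 21+4-7=18; pred: 7+1-3=5
Step 5: prey: 18+3-4=17; pred: 5+0-2=3

Answer: 17 3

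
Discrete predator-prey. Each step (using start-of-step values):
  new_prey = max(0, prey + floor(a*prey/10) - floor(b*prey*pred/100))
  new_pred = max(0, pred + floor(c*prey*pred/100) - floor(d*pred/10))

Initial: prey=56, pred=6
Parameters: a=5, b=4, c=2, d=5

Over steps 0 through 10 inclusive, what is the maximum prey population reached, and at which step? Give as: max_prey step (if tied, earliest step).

Step 1: prey: 56+28-13=71; pred: 6+6-3=9
Step 2: prey: 71+35-25=81; pred: 9+12-4=17
Step 3: prey: 81+40-55=66; pred: 17+27-8=36
Step 4: prey: 66+33-95=4; pred: 36+47-18=65
Step 5: prey: 4+2-10=0; pred: 65+5-32=38
Step 6: prey: 0+0-0=0; pred: 38+0-19=19
Step 7: prey: 0+0-0=0; pred: 19+0-9=10
Step 8: prey: 0+0-0=0; pred: 10+0-5=5
Step 9: prey: 0+0-0=0; pred: 5+0-2=3
Step 10: prey: 0+0-0=0; pred: 3+0-1=2
Max prey = 81 at step 2

Answer: 81 2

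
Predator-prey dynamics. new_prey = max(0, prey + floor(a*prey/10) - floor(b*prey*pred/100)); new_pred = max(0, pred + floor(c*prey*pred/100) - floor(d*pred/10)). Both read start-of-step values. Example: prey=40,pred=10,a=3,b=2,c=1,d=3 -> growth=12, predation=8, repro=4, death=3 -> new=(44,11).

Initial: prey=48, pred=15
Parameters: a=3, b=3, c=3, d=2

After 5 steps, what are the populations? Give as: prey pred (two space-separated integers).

Step 1: prey: 48+14-21=41; pred: 15+21-3=33
Step 2: prey: 41+12-40=13; pred: 33+40-6=67
Step 3: prey: 13+3-26=0; pred: 67+26-13=80
Step 4: prey: 0+0-0=0; pred: 80+0-16=64
Step 5: prey: 0+0-0=0; pred: 64+0-12=52

Answer: 0 52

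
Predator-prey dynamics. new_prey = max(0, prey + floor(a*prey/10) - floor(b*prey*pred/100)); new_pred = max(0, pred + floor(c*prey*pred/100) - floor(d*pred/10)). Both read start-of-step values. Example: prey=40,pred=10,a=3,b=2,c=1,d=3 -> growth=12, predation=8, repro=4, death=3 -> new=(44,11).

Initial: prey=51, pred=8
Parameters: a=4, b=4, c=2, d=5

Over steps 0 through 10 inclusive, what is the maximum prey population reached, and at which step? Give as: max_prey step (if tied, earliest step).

Step 1: prey: 51+20-16=55; pred: 8+8-4=12
Step 2: prey: 55+22-26=51; pred: 12+13-6=19
Step 3: prey: 51+20-38=33; pred: 19+19-9=29
Step 4: prey: 33+13-38=8; pred: 29+19-14=34
Step 5: prey: 8+3-10=1; pred: 34+5-17=22
Step 6: prey: 1+0-0=1; pred: 22+0-11=11
Step 7: prey: 1+0-0=1; pred: 11+0-5=6
Step 8: prey: 1+0-0=1; pred: 6+0-3=3
Step 9: prey: 1+0-0=1; pred: 3+0-1=2
Step 10: prey: 1+0-0=1; pred: 2+0-1=1
Max prey = 55 at step 1

Answer: 55 1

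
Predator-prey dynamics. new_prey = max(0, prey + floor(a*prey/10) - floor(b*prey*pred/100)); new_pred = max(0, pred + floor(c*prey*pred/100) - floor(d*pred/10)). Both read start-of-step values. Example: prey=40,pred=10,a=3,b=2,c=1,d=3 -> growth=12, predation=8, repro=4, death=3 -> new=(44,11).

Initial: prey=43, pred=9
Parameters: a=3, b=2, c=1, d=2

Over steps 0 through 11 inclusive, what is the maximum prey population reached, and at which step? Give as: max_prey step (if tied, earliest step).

Answer: 53 3

Derivation:
Step 1: prey: 43+12-7=48; pred: 9+3-1=11
Step 2: prey: 48+14-10=52; pred: 11+5-2=14
Step 3: prey: 52+15-14=53; pred: 14+7-2=19
Step 4: prey: 53+15-20=48; pred: 19+10-3=26
Step 5: prey: 48+14-24=38; pred: 26+12-5=33
Step 6: prey: 38+11-25=24; pred: 33+12-6=39
Step 7: prey: 24+7-18=13; pred: 39+9-7=41
Step 8: prey: 13+3-10=6; pred: 41+5-8=38
Step 9: prey: 6+1-4=3; pred: 38+2-7=33
Step 10: prey: 3+0-1=2; pred: 33+0-6=27
Step 11: prey: 2+0-1=1; pred: 27+0-5=22
Max prey = 53 at step 3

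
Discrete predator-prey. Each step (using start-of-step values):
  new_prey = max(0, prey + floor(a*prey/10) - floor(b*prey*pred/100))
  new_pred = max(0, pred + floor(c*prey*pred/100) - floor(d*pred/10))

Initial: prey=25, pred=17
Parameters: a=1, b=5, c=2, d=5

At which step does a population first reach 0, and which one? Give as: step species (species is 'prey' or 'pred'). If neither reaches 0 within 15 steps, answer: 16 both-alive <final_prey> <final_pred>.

Step 1: prey: 25+2-21=6; pred: 17+8-8=17
Step 2: prey: 6+0-5=1; pred: 17+2-8=11
Step 3: prey: 1+0-0=1; pred: 11+0-5=6
Step 4: prey: 1+0-0=1; pred: 6+0-3=3
Step 5: prey: 1+0-0=1; pred: 3+0-1=2
Step 6: prey: 1+0-0=1; pred: 2+0-1=1
Step 7: prey: 1+0-0=1; pred: 1+0-0=1
Steps 8-15: state stable at prey=1, pred=1 (no change)
No extinction within 15 steps

Answer: 16 both-alive 1 1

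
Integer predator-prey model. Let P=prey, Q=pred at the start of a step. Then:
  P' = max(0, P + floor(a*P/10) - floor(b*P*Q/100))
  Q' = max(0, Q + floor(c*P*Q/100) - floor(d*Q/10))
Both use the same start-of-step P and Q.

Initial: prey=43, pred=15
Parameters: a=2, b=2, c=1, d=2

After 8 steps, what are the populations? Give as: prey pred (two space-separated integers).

Step 1: prey: 43+8-12=39; pred: 15+6-3=18
Step 2: prey: 39+7-14=32; pred: 18+7-3=22
Step 3: prey: 32+6-14=24; pred: 22+7-4=25
Step 4: prey: 24+4-12=16; pred: 25+6-5=26
Step 5: prey: 16+3-8=11; pred: 26+4-5=25
Step 6: prey: 11+2-5=8; pred: 25+2-5=22
Step 7: prey: 8+1-3=6; pred: 22+1-4=19
Step 8: prey: 6+1-2=5; pred: 19+1-3=17

Answer: 5 17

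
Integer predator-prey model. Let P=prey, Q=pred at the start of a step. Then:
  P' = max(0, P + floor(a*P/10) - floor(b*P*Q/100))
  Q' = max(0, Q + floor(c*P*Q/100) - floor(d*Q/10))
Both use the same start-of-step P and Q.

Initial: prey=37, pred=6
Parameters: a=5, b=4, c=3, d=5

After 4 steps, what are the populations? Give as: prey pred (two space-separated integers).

Step 1: prey: 37+18-8=47; pred: 6+6-3=9
Step 2: prey: 47+23-16=54; pred: 9+12-4=17
Step 3: prey: 54+27-36=45; pred: 17+27-8=36
Step 4: prey: 45+22-64=3; pred: 36+48-18=66

Answer: 3 66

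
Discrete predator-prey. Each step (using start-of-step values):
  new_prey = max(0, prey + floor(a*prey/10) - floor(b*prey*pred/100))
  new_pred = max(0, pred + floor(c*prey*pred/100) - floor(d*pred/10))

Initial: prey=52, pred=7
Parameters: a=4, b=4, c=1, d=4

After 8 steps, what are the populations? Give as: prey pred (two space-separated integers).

Step 1: prey: 52+20-14=58; pred: 7+3-2=8
Step 2: prey: 58+23-18=63; pred: 8+4-3=9
Step 3: prey: 63+25-22=66; pred: 9+5-3=11
Step 4: prey: 66+26-29=63; pred: 11+7-4=14
Step 5: prey: 63+25-35=53; pred: 14+8-5=17
Step 6: prey: 53+21-36=38; pred: 17+9-6=20
Step 7: prey: 38+15-30=23; pred: 20+7-8=19
Step 8: prey: 23+9-17=15; pred: 19+4-7=16

Answer: 15 16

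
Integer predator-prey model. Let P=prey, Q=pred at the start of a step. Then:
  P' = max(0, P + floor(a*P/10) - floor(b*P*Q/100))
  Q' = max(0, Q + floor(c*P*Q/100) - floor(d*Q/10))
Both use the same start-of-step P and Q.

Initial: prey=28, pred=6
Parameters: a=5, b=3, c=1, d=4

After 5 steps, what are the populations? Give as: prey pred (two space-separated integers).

Answer: 123 9

Derivation:
Step 1: prey: 28+14-5=37; pred: 6+1-2=5
Step 2: prey: 37+18-5=50; pred: 5+1-2=4
Step 3: prey: 50+25-6=69; pred: 4+2-1=5
Step 4: prey: 69+34-10=93; pred: 5+3-2=6
Step 5: prey: 93+46-16=123; pred: 6+5-2=9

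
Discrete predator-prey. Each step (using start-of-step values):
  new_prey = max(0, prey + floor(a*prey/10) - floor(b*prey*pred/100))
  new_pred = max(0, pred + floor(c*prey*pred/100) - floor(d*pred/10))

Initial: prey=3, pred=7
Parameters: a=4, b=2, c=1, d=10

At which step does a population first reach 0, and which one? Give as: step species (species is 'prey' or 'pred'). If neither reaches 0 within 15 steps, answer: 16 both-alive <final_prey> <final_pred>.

Answer: 1 pred

Derivation:
Step 1: prey: 3+1-0=4; pred: 7+0-7=0
First extinction: pred at step 1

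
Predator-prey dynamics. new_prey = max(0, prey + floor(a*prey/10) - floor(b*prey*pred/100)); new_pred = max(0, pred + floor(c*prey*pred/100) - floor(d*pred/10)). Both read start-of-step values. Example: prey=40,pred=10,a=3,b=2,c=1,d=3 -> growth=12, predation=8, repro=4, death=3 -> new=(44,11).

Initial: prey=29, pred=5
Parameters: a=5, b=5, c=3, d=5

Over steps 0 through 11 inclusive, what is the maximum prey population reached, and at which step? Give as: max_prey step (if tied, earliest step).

Step 1: prey: 29+14-7=36; pred: 5+4-2=7
Step 2: prey: 36+18-12=42; pred: 7+7-3=11
Step 3: prey: 42+21-23=40; pred: 11+13-5=19
Step 4: prey: 40+20-38=22; pred: 19+22-9=32
Step 5: prey: 22+11-35=0; pred: 32+21-16=37
Step 6: prey: 0+0-0=0; pred: 37+0-18=19
Step 7: prey: 0+0-0=0; pred: 19+0-9=10
Step 8: prey: 0+0-0=0; pred: 10+0-5=5
Step 9: prey: 0+0-0=0; pred: 5+0-2=3
Step 10: prey: 0+0-0=0; pred: 3+0-1=2
Step 11: prey: 0+0-0=0; pred: 2+0-1=1
Max prey = 42 at step 2

Answer: 42 2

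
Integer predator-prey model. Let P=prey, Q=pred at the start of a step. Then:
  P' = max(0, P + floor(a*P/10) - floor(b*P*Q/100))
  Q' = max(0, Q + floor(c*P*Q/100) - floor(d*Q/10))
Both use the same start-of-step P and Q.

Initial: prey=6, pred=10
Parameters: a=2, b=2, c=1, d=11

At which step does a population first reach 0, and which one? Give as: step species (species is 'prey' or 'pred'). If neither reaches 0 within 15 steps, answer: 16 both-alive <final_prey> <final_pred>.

Step 1: prey: 6+1-1=6; pred: 10+0-11=0
First extinction: pred at step 1

Answer: 1 pred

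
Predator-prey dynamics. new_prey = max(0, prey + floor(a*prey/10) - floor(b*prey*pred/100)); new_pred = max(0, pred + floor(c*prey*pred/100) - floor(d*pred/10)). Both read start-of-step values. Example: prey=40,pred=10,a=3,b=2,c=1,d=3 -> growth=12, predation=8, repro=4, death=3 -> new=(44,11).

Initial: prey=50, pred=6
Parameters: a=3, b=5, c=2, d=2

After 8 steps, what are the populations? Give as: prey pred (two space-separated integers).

Answer: 0 13

Derivation:
Step 1: prey: 50+15-15=50; pred: 6+6-1=11
Step 2: prey: 50+15-27=38; pred: 11+11-2=20
Step 3: prey: 38+11-38=11; pred: 20+15-4=31
Step 4: prey: 11+3-17=0; pred: 31+6-6=31
Step 5: prey: 0+0-0=0; pred: 31+0-6=25
Step 6: prey: 0+0-0=0; pred: 25+0-5=20
Step 7: prey: 0+0-0=0; pred: 20+0-4=16
Step 8: prey: 0+0-0=0; pred: 16+0-3=13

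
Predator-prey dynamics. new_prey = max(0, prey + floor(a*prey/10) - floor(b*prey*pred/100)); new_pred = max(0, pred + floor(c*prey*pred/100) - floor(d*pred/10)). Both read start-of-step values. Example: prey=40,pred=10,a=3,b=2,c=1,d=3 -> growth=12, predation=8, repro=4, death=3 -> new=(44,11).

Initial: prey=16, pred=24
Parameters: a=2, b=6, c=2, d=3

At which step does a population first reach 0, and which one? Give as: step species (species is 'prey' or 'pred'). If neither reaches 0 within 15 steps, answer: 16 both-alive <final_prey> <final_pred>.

Answer: 1 prey

Derivation:
Step 1: prey: 16+3-23=0; pred: 24+7-7=24
First extinction: prey at step 1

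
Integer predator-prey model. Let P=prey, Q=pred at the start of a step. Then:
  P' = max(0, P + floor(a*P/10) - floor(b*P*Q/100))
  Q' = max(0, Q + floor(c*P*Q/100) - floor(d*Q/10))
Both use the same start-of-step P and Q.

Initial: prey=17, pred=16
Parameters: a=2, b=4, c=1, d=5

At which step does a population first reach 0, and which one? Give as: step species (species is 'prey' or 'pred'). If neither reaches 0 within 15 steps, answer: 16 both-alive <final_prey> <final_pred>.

Answer: 16 both-alive 48 1

Derivation:
Step 1: prey: 17+3-10=10; pred: 16+2-8=10
Step 2: prey: 10+2-4=8; pred: 10+1-5=6
Step 3: prey: 8+1-1=8; pred: 6+0-3=3
Step 4: prey: 8+1-0=9; pred: 3+0-1=2
Step 5: prey: 9+1-0=10; pred: 2+0-1=1
Step 6: prey: 10+2-0=12; pred: 1+0-0=1
Step 7: prey: 12+2-0=14; pred: 1+0-0=1
Step 8: prey: 14+2-0=16; pred: 1+0-0=1
Step 9: prey: 16+3-0=19; pred: 1+0-0=1
Step 10: prey: 19+3-0=22; pred: 1+0-0=1
Step 11: prey: 22+4-0=26; pred: 1+0-0=1
Step 12: prey: 26+5-1=30; pred: 1+0-0=1
Step 13: prey: 30+6-1=35; pred: 1+0-0=1
Step 14: prey: 35+7-1=41; pred: 1+0-0=1
Step 15: prey: 41+8-1=48; pred: 1+0-0=1
No extinction within 15 steps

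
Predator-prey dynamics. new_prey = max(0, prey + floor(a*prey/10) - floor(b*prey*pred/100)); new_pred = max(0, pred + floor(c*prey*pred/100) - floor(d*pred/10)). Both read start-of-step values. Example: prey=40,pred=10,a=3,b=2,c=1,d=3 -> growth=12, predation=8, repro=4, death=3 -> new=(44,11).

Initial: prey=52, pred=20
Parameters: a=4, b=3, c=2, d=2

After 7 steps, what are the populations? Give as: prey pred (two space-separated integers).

Step 1: prey: 52+20-31=41; pred: 20+20-4=36
Step 2: prey: 41+16-44=13; pred: 36+29-7=58
Step 3: prey: 13+5-22=0; pred: 58+15-11=62
Step 4: prey: 0+0-0=0; pred: 62+0-12=50
Step 5: prey: 0+0-0=0; pred: 50+0-10=40
Step 6: prey: 0+0-0=0; pred: 40+0-8=32
Step 7: prey: 0+0-0=0; pred: 32+0-6=26

Answer: 0 26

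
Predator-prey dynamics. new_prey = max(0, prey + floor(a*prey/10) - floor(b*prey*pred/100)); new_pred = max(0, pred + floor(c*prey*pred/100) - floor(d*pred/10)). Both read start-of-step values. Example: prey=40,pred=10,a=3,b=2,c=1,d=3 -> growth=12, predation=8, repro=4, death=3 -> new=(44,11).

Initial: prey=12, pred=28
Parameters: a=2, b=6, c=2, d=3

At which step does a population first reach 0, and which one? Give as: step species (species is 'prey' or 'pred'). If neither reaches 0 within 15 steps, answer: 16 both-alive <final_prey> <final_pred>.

Step 1: prey: 12+2-20=0; pred: 28+6-8=26
First extinction: prey at step 1

Answer: 1 prey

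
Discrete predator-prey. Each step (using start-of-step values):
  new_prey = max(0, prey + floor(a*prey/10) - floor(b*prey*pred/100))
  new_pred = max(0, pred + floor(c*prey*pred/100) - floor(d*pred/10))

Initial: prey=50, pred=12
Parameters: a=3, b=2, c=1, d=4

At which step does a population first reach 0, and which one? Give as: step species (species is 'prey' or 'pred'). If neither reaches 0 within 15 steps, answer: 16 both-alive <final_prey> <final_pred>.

Step 1: prey: 50+15-12=53; pred: 12+6-4=14
Step 2: prey: 53+15-14=54; pred: 14+7-5=16
Step 3: prey: 54+16-17=53; pred: 16+8-6=18
Step 4: prey: 53+15-19=49; pred: 18+9-7=20
Step 5: prey: 49+14-19=44; pred: 20+9-8=21
Step 6: prey: 44+13-18=39; pred: 21+9-8=22
Step 7: prey: 39+11-17=33; pred: 22+8-8=22
Step 8: prey: 33+9-14=28; pred: 22+7-8=21
Step 9: prey: 28+8-11=25; pred: 21+5-8=18
Step 10: prey: 25+7-9=23; pred: 18+4-7=15
Step 11: prey: 23+6-6=23; pred: 15+3-6=12
Step 12: prey: 23+6-5=24; pred: 12+2-4=10
Step 13: prey: 24+7-4=27; pred: 10+2-4=8
Step 14: prey: 27+8-4=31; pred: 8+2-3=7
Step 15: prey: 31+9-4=36; pred: 7+2-2=7
No extinction within 15 steps

Answer: 16 both-alive 36 7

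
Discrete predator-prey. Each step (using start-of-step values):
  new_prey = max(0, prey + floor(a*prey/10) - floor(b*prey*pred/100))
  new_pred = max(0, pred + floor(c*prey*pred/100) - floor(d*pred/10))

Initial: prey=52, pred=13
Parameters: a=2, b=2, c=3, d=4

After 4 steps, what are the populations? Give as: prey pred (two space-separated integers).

Step 1: prey: 52+10-13=49; pred: 13+20-5=28
Step 2: prey: 49+9-27=31; pred: 28+41-11=58
Step 3: prey: 31+6-35=2; pred: 58+53-23=88
Step 4: prey: 2+0-3=0; pred: 88+5-35=58

Answer: 0 58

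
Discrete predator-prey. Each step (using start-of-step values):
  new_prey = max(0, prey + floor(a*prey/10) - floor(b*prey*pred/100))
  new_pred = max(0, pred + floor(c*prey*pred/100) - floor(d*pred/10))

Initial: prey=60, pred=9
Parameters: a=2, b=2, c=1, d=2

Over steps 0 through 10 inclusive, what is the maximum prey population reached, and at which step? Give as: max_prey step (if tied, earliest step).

Step 1: prey: 60+12-10=62; pred: 9+5-1=13
Step 2: prey: 62+12-16=58; pred: 13+8-2=19
Step 3: prey: 58+11-22=47; pred: 19+11-3=27
Step 4: prey: 47+9-25=31; pred: 27+12-5=34
Step 5: prey: 31+6-21=16; pred: 34+10-6=38
Step 6: prey: 16+3-12=7; pred: 38+6-7=37
Step 7: prey: 7+1-5=3; pred: 37+2-7=32
Step 8: prey: 3+0-1=2; pred: 32+0-6=26
Step 9: prey: 2+0-1=1; pred: 26+0-5=21
Step 10: prey: 1+0-0=1; pred: 21+0-4=17
Max prey = 62 at step 1

Answer: 62 1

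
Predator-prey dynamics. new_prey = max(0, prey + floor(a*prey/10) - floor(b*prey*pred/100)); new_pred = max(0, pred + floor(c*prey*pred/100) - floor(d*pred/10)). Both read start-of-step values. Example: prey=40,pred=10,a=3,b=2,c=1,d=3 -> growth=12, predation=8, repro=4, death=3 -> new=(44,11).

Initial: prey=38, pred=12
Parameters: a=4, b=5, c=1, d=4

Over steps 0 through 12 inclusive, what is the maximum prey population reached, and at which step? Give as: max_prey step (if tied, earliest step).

Step 1: prey: 38+15-22=31; pred: 12+4-4=12
Step 2: prey: 31+12-18=25; pred: 12+3-4=11
Step 3: prey: 25+10-13=22; pred: 11+2-4=9
Step 4: prey: 22+8-9=21; pred: 9+1-3=7
Step 5: prey: 21+8-7=22; pred: 7+1-2=6
Step 6: prey: 22+8-6=24; pred: 6+1-2=5
Step 7: prey: 24+9-6=27; pred: 5+1-2=4
Step 8: prey: 27+10-5=32; pred: 4+1-1=4
Step 9: prey: 32+12-6=38; pred: 4+1-1=4
Step 10: prey: 38+15-7=46; pred: 4+1-1=4
Step 11: prey: 46+18-9=55; pred: 4+1-1=4
Step 12: prey: 55+22-11=66; pred: 4+2-1=5
Max prey = 66 at step 12

Answer: 66 12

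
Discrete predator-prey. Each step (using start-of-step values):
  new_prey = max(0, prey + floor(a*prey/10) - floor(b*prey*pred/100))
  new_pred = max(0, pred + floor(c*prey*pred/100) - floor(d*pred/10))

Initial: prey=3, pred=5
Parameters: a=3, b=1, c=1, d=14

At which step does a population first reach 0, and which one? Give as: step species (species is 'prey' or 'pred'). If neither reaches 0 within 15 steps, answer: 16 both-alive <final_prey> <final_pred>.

Answer: 1 pred

Derivation:
Step 1: prey: 3+0-0=3; pred: 5+0-7=0
First extinction: pred at step 1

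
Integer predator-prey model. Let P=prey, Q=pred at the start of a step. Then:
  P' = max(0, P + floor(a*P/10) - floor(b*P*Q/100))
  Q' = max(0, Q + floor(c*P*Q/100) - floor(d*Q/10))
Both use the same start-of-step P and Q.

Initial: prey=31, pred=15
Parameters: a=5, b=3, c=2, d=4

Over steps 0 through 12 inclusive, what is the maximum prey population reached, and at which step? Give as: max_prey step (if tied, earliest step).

Answer: 33 1

Derivation:
Step 1: prey: 31+15-13=33; pred: 15+9-6=18
Step 2: prey: 33+16-17=32; pred: 18+11-7=22
Step 3: prey: 32+16-21=27; pred: 22+14-8=28
Step 4: prey: 27+13-22=18; pred: 28+15-11=32
Step 5: prey: 18+9-17=10; pred: 32+11-12=31
Step 6: prey: 10+5-9=6; pred: 31+6-12=25
Step 7: prey: 6+3-4=5; pred: 25+3-10=18
Step 8: prey: 5+2-2=5; pred: 18+1-7=12
Step 9: prey: 5+2-1=6; pred: 12+1-4=9
Step 10: prey: 6+3-1=8; pred: 9+1-3=7
Step 11: prey: 8+4-1=11; pred: 7+1-2=6
Step 12: prey: 11+5-1=15; pred: 6+1-2=5
Max prey = 33 at step 1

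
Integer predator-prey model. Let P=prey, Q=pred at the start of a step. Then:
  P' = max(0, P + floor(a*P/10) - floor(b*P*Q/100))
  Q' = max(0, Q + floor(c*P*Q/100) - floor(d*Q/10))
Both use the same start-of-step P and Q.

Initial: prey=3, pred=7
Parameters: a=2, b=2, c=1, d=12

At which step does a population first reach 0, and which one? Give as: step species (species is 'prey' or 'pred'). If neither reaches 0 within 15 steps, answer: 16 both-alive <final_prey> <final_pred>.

Answer: 1 pred

Derivation:
Step 1: prey: 3+0-0=3; pred: 7+0-8=0
First extinction: pred at step 1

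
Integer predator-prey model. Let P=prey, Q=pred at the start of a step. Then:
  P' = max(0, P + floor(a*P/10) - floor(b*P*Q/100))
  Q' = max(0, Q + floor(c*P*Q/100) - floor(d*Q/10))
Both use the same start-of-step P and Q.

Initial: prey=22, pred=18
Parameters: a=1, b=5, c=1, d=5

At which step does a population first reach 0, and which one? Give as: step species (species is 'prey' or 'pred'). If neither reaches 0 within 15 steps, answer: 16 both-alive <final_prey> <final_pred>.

Step 1: prey: 22+2-19=5; pred: 18+3-9=12
Step 2: prey: 5+0-3=2; pred: 12+0-6=6
Step 3: prey: 2+0-0=2; pred: 6+0-3=3
Step 4: prey: 2+0-0=2; pred: 3+0-1=2
Step 5: prey: 2+0-0=2; pred: 2+0-1=1
Step 6: prey: 2+0-0=2; pred: 1+0-0=1
Steps 7-15: state stable at prey=2, pred=1 (no change)
No extinction within 15 steps

Answer: 16 both-alive 2 1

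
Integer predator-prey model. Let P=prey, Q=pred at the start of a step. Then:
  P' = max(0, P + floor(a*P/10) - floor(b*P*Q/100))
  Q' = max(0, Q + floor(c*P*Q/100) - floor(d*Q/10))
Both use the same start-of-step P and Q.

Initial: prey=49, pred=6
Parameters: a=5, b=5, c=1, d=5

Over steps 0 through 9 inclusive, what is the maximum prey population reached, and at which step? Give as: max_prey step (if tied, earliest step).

Step 1: prey: 49+24-14=59; pred: 6+2-3=5
Step 2: prey: 59+29-14=74; pred: 5+2-2=5
Step 3: prey: 74+37-18=93; pred: 5+3-2=6
Step 4: prey: 93+46-27=112; pred: 6+5-3=8
Step 5: prey: 112+56-44=124; pred: 8+8-4=12
Step 6: prey: 124+62-74=112; pred: 12+14-6=20
Step 7: prey: 112+56-112=56; pred: 20+22-10=32
Step 8: prey: 56+28-89=0; pred: 32+17-16=33
Step 9: prey: 0+0-0=0; pred: 33+0-16=17
Max prey = 124 at step 5

Answer: 124 5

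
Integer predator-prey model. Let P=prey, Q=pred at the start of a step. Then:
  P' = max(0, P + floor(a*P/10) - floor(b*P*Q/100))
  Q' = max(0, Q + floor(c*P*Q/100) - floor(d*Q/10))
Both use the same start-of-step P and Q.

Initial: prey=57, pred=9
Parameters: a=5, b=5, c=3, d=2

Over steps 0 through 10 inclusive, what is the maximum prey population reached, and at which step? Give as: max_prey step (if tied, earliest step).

Answer: 60 1

Derivation:
Step 1: prey: 57+28-25=60; pred: 9+15-1=23
Step 2: prey: 60+30-69=21; pred: 23+41-4=60
Step 3: prey: 21+10-63=0; pred: 60+37-12=85
Step 4: prey: 0+0-0=0; pred: 85+0-17=68
Step 5: prey: 0+0-0=0; pred: 68+0-13=55
Step 6: prey: 0+0-0=0; pred: 55+0-11=44
Step 7: prey: 0+0-0=0; pred: 44+0-8=36
Step 8: prey: 0+0-0=0; pred: 36+0-7=29
Step 9: prey: 0+0-0=0; pred: 29+0-5=24
Step 10: prey: 0+0-0=0; pred: 24+0-4=20
Max prey = 60 at step 1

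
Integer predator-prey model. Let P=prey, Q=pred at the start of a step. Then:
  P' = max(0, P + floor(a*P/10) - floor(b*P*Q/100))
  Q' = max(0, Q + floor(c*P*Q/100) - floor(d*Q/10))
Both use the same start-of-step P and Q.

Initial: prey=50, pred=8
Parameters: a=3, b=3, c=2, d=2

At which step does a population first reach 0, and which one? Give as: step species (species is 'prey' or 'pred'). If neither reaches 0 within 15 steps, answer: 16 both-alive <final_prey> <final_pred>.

Step 1: prey: 50+15-12=53; pred: 8+8-1=15
Step 2: prey: 53+15-23=45; pred: 15+15-3=27
Step 3: prey: 45+13-36=22; pred: 27+24-5=46
Step 4: prey: 22+6-30=0; pred: 46+20-9=57
First extinction: prey at step 4

Answer: 4 prey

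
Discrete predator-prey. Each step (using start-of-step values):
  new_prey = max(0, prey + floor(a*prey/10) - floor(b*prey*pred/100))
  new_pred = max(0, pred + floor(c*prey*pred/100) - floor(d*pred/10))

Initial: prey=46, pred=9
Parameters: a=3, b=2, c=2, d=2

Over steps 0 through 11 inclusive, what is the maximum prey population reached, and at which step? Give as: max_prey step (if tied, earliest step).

Step 1: prey: 46+13-8=51; pred: 9+8-1=16
Step 2: prey: 51+15-16=50; pred: 16+16-3=29
Step 3: prey: 50+15-29=36; pred: 29+29-5=53
Step 4: prey: 36+10-38=8; pred: 53+38-10=81
Step 5: prey: 8+2-12=0; pred: 81+12-16=77
Step 6: prey: 0+0-0=0; pred: 77+0-15=62
Step 7: prey: 0+0-0=0; pred: 62+0-12=50
Step 8: prey: 0+0-0=0; pred: 50+0-10=40
Step 9: prey: 0+0-0=0; pred: 40+0-8=32
Step 10: prey: 0+0-0=0; pred: 32+0-6=26
Step 11: prey: 0+0-0=0; pred: 26+0-5=21
Max prey = 51 at step 1

Answer: 51 1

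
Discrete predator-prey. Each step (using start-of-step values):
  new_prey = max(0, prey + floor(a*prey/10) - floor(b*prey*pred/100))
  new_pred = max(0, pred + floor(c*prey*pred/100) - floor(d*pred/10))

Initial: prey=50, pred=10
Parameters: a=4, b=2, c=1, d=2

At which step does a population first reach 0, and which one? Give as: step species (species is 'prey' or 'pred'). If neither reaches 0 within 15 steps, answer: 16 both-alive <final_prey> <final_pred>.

Step 1: prey: 50+20-10=60; pred: 10+5-2=13
Step 2: prey: 60+24-15=69; pred: 13+7-2=18
Step 3: prey: 69+27-24=72; pred: 18+12-3=27
Step 4: prey: 72+28-38=62; pred: 27+19-5=41
Step 5: prey: 62+24-50=36; pred: 41+25-8=58
Step 6: prey: 36+14-41=9; pred: 58+20-11=67
Step 7: prey: 9+3-12=0; pred: 67+6-13=60
First extinction: prey at step 7

Answer: 7 prey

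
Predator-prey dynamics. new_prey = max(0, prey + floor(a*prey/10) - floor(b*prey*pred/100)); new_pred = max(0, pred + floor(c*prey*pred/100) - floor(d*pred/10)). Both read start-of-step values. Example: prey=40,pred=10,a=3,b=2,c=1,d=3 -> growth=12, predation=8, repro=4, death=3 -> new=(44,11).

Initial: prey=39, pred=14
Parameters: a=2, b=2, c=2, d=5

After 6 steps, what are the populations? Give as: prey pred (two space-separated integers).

Answer: 11 14

Derivation:
Step 1: prey: 39+7-10=36; pred: 14+10-7=17
Step 2: prey: 36+7-12=31; pred: 17+12-8=21
Step 3: prey: 31+6-13=24; pred: 21+13-10=24
Step 4: prey: 24+4-11=17; pred: 24+11-12=23
Step 5: prey: 17+3-7=13; pred: 23+7-11=19
Step 6: prey: 13+2-4=11; pred: 19+4-9=14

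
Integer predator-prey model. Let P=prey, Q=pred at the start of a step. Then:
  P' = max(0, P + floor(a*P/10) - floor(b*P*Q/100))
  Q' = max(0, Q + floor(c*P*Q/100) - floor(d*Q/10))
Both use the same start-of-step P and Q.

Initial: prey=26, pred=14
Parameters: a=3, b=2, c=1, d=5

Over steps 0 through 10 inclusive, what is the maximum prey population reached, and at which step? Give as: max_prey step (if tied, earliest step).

Answer: 132 10

Derivation:
Step 1: prey: 26+7-7=26; pred: 14+3-7=10
Step 2: prey: 26+7-5=28; pred: 10+2-5=7
Step 3: prey: 28+8-3=33; pred: 7+1-3=5
Step 4: prey: 33+9-3=39; pred: 5+1-2=4
Step 5: prey: 39+11-3=47; pred: 4+1-2=3
Step 6: prey: 47+14-2=59; pred: 3+1-1=3
Step 7: prey: 59+17-3=73; pred: 3+1-1=3
Step 8: prey: 73+21-4=90; pred: 3+2-1=4
Step 9: prey: 90+27-7=110; pred: 4+3-2=5
Step 10: prey: 110+33-11=132; pred: 5+5-2=8
Max prey = 132 at step 10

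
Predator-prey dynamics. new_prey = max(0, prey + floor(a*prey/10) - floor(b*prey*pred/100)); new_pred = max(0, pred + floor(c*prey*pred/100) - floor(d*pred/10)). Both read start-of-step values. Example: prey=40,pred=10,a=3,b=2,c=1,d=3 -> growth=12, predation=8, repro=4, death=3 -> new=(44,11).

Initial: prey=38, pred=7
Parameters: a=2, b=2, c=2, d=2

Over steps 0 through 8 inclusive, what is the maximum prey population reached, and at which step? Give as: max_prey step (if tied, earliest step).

Answer: 40 1

Derivation:
Step 1: prey: 38+7-5=40; pred: 7+5-1=11
Step 2: prey: 40+8-8=40; pred: 11+8-2=17
Step 3: prey: 40+8-13=35; pred: 17+13-3=27
Step 4: prey: 35+7-18=24; pred: 27+18-5=40
Step 5: prey: 24+4-19=9; pred: 40+19-8=51
Step 6: prey: 9+1-9=1; pred: 51+9-10=50
Step 7: prey: 1+0-1=0; pred: 50+1-10=41
Step 8: prey: 0+0-0=0; pred: 41+0-8=33
Max prey = 40 at step 1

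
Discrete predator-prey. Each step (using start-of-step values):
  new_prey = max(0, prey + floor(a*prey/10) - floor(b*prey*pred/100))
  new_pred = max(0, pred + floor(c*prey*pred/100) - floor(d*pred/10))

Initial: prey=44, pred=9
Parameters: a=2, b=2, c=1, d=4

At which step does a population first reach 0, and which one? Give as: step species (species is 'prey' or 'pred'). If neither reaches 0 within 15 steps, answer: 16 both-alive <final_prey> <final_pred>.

Step 1: prey: 44+8-7=45; pred: 9+3-3=9
Step 2: prey: 45+9-8=46; pred: 9+4-3=10
Step 3: prey: 46+9-9=46; pred: 10+4-4=10
Steps 4-15: state stable at prey=46, pred=10 (no change)
No extinction within 15 steps

Answer: 16 both-alive 46 10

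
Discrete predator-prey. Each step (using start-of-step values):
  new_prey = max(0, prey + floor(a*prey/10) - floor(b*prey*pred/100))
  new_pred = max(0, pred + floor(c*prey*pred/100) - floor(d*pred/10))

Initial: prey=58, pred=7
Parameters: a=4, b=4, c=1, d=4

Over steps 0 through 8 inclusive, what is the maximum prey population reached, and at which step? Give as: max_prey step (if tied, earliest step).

Answer: 68 2

Derivation:
Step 1: prey: 58+23-16=65; pred: 7+4-2=9
Step 2: prey: 65+26-23=68; pred: 9+5-3=11
Step 3: prey: 68+27-29=66; pred: 11+7-4=14
Step 4: prey: 66+26-36=56; pred: 14+9-5=18
Step 5: prey: 56+22-40=38; pred: 18+10-7=21
Step 6: prey: 38+15-31=22; pred: 21+7-8=20
Step 7: prey: 22+8-17=13; pred: 20+4-8=16
Step 8: prey: 13+5-8=10; pred: 16+2-6=12
Max prey = 68 at step 2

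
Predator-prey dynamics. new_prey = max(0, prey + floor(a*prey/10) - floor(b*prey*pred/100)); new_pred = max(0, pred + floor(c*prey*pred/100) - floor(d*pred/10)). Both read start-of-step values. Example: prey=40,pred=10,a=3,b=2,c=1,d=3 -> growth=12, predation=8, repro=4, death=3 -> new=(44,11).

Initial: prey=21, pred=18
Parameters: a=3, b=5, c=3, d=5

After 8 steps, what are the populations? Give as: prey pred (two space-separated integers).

Answer: 1 1

Derivation:
Step 1: prey: 21+6-18=9; pred: 18+11-9=20
Step 2: prey: 9+2-9=2; pred: 20+5-10=15
Step 3: prey: 2+0-1=1; pred: 15+0-7=8
Step 4: prey: 1+0-0=1; pred: 8+0-4=4
Step 5: prey: 1+0-0=1; pred: 4+0-2=2
Step 6: prey: 1+0-0=1; pred: 2+0-1=1
Step 7: prey: 1+0-0=1; pred: 1+0-0=1
Step 8: prey: 1+0-0=1; pred: 1+0-0=1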